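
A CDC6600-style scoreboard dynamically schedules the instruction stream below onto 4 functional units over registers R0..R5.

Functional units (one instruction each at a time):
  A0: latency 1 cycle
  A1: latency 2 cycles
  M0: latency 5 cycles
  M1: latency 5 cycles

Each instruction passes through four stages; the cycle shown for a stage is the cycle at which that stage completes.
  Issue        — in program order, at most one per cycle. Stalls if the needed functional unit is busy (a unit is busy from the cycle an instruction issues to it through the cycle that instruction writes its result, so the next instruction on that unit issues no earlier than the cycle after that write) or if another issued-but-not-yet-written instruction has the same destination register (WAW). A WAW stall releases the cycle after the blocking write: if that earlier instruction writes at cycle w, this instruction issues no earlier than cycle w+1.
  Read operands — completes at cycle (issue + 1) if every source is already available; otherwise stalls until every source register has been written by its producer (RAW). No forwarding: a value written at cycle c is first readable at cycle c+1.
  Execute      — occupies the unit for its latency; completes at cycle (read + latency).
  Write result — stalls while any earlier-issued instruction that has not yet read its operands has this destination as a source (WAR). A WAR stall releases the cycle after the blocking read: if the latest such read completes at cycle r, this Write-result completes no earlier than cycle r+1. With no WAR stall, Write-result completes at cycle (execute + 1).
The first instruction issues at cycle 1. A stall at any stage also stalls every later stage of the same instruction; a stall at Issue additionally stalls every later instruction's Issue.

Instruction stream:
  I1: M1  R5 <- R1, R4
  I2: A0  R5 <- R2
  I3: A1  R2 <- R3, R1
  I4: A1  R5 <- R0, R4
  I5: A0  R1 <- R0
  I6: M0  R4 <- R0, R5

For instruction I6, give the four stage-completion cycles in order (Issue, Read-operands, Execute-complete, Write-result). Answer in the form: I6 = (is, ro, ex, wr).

I6 = (17, 20, 25, 26)

t=1  I1 issues→M1
t=2  I1 reads
t=7  I1 exec-done
t=8  I1 writes R5
t=9  I2 issues→A0
t=10  I2 reads, I3 issues→A1
t=11  I2 exec-done, I3 reads
t=12  I2 writes R5
t=13  I3 exec-done
t=14  I3 writes R2
t=15  I4 issues→A1
t=16  I4 reads, I5 issues→A0
t=17  I5 reads, I6 issues→M0
t=18  I4 exec-done, I5 exec-done
t=19  I4 writes R5, I5 writes R1
t=20  I6 reads
t=25  I6 exec-done
t=26  I6 writes R4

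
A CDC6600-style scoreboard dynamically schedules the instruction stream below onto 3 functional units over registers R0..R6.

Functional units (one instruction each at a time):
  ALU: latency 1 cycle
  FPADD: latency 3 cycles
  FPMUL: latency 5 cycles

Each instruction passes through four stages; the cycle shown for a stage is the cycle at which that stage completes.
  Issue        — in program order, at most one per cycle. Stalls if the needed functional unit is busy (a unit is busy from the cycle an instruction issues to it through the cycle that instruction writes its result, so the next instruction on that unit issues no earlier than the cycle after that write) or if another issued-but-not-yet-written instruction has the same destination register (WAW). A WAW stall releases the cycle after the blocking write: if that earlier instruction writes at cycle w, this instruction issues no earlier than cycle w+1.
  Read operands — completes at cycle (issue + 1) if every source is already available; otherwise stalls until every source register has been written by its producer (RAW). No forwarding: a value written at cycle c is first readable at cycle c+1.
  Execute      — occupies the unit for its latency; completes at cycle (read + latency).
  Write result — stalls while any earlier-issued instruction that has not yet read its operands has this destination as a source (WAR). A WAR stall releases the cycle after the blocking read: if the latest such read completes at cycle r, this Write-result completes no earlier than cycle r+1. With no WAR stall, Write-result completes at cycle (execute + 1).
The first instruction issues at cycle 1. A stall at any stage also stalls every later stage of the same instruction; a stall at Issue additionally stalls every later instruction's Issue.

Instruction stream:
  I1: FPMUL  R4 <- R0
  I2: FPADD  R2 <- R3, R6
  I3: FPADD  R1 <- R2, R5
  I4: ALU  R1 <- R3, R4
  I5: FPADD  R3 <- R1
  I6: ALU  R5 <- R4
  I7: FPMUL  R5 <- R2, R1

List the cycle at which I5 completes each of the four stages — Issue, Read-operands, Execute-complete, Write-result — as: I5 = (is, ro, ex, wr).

I1: IS=1 RO=2 EX=7 WR=8
I2: IS=2 RO=3 EX=6 WR=7
I3: IS=8 RO=9 EX=12 WR=13  [struct: FPADD busy until I2 writes@7]
I4: IS=14 RO=15 EX=16 WR=17  [WAW R1: wait I3 write@13]
I5: IS=15 RO=18 EX=21 WR=22  [RAW R1: wait I4 write@17]
I6: IS=18 RO=19 EX=20 WR=21  [struct: ALU busy until I4 writes@17]
I7: IS=22 RO=23 EX=28 WR=29  [WAW R5: wait I6 write@21]

I5 = (15, 18, 21, 22)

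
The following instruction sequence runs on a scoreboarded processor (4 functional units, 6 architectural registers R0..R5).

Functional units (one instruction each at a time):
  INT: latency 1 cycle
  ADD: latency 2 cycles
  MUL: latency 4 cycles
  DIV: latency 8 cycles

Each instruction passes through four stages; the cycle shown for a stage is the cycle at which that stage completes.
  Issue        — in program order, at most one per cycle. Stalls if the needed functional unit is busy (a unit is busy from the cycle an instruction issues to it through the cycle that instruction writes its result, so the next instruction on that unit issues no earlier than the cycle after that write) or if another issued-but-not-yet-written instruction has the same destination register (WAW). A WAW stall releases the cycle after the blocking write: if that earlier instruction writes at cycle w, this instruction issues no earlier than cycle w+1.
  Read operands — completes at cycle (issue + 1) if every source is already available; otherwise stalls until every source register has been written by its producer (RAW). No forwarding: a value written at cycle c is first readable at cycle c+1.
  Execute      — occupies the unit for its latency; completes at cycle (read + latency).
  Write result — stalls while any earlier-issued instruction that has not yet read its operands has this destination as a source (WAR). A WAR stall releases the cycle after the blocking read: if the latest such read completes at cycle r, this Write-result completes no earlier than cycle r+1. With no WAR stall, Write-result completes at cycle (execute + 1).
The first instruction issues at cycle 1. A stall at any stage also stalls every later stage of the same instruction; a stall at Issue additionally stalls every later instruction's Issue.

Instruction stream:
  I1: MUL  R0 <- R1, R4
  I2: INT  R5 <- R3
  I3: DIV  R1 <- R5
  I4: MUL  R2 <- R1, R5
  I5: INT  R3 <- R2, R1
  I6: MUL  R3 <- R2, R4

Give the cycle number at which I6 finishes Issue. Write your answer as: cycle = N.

[I1] 1/2/6/7
[I2] 2/3/4/5
[I3] 3/6/14/15  (RAW R5: wait I2 write@5)
[I4] 8/16/20/21  (struct: MUL busy until I1 writes@7; RAW R1: wait I3 write@15)
[I5] 9/22/23/24  (RAW R2: wait I4 write@21)
[I6] 25/26/30/31  (WAW R3: wait I5 write@24)

cycle = 25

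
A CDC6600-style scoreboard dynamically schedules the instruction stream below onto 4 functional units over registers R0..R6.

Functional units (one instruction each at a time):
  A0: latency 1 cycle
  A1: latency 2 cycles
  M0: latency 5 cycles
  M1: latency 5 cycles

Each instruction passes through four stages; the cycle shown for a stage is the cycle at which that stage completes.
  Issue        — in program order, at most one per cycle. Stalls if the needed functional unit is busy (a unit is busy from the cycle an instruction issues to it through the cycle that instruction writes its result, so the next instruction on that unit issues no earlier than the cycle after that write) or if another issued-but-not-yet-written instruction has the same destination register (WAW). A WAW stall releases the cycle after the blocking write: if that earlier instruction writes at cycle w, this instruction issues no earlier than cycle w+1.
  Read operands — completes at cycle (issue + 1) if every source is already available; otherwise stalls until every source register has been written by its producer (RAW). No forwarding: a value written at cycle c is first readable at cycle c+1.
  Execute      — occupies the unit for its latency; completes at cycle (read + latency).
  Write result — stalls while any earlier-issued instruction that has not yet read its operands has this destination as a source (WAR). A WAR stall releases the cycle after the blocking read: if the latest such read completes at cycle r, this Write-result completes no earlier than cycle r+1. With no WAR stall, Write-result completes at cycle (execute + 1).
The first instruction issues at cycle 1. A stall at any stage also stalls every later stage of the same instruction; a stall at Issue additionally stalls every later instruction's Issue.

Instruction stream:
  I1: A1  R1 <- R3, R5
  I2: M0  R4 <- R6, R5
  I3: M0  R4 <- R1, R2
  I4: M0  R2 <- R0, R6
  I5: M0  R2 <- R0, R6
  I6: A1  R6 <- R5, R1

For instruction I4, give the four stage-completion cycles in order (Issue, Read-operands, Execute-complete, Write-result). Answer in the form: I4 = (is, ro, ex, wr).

  I1 | 1 | 2 | 4 | 5
  I2 | 2 | 3 | 8 | 9
  I3 | 10 | 11 | 16 | 17   struct: M0 busy until I2 writes@9
  I4 | 18 | 19 | 24 | 25   struct: M0 busy until I3 writes@17
  I5 | 26 | 27 | 32 | 33   struct: M0 busy until I4 writes@25
  I6 | 27 | 28 | 30 | 31

I4 = (18, 19, 24, 25)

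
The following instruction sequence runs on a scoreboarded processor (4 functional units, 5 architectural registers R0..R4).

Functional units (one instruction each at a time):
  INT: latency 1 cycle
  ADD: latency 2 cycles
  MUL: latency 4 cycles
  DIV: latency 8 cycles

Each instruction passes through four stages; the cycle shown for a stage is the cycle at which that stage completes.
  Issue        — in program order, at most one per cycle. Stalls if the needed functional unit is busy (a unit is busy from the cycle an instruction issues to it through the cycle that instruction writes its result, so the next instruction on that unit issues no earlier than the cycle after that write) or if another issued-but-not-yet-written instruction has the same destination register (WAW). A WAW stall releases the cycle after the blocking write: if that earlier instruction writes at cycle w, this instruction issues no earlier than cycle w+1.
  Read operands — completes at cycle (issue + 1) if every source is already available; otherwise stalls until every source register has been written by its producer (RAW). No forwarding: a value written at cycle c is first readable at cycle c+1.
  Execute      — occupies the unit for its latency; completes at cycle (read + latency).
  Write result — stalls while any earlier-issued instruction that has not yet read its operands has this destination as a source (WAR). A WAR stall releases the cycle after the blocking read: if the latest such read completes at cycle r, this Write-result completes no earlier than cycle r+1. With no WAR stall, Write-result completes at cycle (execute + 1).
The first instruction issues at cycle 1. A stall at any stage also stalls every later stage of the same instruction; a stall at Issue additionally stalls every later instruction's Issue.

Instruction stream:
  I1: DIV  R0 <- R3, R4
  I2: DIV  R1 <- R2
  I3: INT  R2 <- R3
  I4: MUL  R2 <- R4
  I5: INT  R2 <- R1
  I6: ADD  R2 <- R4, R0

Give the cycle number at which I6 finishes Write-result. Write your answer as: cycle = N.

t=1  I1→DIV
t=2  I1 RO
t=10  I1 EX
t=11  I1 WR R0
t=12  I2→DIV
t=13  I2 RO | I3→INT
t=14  I3 RO
t=15  I3 EX
t=16  I3 WR R2
t=17  I4→MUL
t=18  I4 RO
t=21  I2 EX
t=22  I2 WR R1 | I4 EX
t=23  I4 WR R2
t=24  I5→INT
t=25  I5 RO
t=26  I5 EX
t=27  I5 WR R2
t=28  I6→ADD
t=29  I6 RO
t=31  I6 EX
t=32  I6 WR R2

cycle = 32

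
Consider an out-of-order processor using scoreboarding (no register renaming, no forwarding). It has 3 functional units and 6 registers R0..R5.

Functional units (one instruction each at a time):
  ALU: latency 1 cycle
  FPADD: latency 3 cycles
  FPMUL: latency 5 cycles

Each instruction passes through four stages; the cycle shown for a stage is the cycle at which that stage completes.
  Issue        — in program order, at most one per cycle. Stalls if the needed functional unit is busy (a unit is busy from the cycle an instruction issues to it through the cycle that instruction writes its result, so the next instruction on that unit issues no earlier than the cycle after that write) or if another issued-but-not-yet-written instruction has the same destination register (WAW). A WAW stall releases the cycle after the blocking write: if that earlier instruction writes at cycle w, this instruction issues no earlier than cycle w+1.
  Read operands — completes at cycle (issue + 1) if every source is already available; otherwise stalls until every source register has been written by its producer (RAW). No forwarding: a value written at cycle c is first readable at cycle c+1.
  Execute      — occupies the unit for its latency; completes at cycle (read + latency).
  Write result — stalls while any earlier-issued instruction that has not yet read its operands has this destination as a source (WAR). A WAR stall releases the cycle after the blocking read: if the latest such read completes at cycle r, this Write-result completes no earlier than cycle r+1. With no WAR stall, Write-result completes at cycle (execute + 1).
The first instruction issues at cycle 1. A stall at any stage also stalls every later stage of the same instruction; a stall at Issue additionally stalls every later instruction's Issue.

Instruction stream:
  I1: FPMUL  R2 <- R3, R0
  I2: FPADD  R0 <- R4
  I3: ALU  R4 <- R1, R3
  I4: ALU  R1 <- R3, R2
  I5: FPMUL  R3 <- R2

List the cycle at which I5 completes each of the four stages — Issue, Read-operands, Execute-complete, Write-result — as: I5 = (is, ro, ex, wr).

1) issue 1, read 2, done 7, write 8
2) issue 2, read 3, done 6, write 7
3) issue 3, read 4, done 5, write 6
4) issue 7, read 9, done 10, write 11  <struct: ALU busy until I3 writes@6 / RAW R2: wait I1 write@8>
5) issue 9, read 10, done 15, write 16  <struct: FPMUL busy until I1 writes@8>

I5 = (9, 10, 15, 16)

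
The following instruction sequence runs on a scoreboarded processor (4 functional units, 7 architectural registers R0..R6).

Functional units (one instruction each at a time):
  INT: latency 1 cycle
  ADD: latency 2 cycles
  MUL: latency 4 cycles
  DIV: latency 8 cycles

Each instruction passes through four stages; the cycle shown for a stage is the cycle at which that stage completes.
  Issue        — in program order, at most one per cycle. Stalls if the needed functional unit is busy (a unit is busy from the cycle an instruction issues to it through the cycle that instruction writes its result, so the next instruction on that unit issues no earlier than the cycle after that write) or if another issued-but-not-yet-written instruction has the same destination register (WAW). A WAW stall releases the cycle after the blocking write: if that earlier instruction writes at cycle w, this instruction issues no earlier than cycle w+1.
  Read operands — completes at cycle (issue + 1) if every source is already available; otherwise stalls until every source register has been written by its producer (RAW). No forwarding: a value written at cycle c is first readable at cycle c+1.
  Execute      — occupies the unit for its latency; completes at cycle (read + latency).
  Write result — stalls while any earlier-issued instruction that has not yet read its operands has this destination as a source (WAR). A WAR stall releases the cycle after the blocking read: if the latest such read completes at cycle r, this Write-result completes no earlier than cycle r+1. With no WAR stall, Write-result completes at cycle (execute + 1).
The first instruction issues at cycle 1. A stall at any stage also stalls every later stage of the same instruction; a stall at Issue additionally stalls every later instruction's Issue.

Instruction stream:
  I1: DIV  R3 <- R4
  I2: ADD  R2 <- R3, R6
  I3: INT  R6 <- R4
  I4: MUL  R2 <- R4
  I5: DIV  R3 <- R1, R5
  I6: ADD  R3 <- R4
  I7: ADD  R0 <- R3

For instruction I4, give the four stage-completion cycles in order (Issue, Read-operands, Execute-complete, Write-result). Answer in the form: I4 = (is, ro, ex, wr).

I1 -> (1, 2, 10, 11)
I2 -> (2, 12, 14, 15)  // RAW R3: wait I1 write@11
I3 -> (3, 4, 5, 13)  // WAR R6: wait I2 read@12
I4 -> (16, 17, 21, 22)  // WAW R2: wait I2 write@15
I5 -> (17, 18, 26, 27)
I6 -> (28, 29, 31, 32)  // WAW R3: wait I5 write@27
I7 -> (33, 34, 36, 37)  // struct: ADD busy until I6 writes@32

I4 = (16, 17, 21, 22)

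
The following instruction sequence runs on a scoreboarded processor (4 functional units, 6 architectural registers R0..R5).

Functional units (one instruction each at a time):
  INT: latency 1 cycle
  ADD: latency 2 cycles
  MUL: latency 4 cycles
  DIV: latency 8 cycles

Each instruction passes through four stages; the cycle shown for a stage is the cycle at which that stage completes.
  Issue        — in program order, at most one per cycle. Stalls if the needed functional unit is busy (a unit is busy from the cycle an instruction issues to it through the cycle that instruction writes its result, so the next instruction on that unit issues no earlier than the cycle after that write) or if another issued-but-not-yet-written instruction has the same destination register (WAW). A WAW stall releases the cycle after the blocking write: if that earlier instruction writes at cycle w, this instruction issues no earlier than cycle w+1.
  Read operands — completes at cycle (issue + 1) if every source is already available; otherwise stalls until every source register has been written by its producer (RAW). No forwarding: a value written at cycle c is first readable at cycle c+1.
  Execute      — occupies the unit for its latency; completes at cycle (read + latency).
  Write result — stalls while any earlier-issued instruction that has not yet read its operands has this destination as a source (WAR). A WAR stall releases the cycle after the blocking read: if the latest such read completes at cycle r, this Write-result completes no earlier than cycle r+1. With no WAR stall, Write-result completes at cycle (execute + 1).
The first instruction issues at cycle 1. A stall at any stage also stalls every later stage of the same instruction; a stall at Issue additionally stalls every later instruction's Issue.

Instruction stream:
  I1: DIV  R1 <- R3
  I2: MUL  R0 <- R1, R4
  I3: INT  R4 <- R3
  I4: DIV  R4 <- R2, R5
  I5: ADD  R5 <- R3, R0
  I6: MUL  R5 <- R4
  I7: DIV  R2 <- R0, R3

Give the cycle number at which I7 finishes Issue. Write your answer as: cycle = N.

cycle = 25

I1: IS=1 RO=2 EX=10 WR=11
I2: IS=2 RO=12 EX=16 WR=17  [RAW R1: wait I1 write@11]
I3: IS=3 RO=4 EX=5 WR=13  [WAR R4: wait I2 read@12]
I4: IS=14 RO=15 EX=23 WR=24  [WAW R4: wait I3 write@13]
I5: IS=15 RO=18 EX=20 WR=21  [RAW R0: wait I2 write@17]
I6: IS=22 RO=25 EX=29 WR=30  [WAW R5: wait I5 write@21; RAW R4: wait I4 write@24]
I7: IS=25 RO=26 EX=34 WR=35  [struct: DIV busy until I4 writes@24]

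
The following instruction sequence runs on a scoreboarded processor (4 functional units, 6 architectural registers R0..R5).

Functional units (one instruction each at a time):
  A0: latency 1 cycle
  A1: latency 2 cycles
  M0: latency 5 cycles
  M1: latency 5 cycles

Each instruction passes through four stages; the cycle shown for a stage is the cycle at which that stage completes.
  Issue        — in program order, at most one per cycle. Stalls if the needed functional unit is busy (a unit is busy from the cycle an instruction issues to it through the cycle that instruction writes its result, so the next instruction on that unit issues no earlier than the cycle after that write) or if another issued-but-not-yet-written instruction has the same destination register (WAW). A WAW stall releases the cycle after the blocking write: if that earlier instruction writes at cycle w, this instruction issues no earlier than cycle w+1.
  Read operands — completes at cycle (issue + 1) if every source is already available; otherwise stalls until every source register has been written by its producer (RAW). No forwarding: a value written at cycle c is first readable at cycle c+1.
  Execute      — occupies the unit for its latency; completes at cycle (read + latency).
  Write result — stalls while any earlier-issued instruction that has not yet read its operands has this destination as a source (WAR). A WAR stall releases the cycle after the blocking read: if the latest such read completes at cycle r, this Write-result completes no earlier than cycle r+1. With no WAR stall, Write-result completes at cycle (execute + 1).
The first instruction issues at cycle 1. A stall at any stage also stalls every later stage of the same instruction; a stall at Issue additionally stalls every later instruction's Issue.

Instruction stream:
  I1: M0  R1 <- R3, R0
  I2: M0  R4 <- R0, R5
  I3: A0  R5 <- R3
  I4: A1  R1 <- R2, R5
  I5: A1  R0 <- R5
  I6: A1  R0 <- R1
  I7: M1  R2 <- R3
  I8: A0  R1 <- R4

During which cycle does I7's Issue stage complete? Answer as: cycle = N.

cycle 1: issue I1 (M0)
cycle 2: I1 read-ops
cycle 7: I1 finished on M0
cycle 8: I1→R1
cycle 9: issue I2 (M0)
cycle 10: I2 read-ops | issue I3 (A0)
cycle 11: I3 read-ops | issue I4 (A1)
cycle 12: I3 finished on A0
cycle 13: I3→R5
cycle 14: I4 read-ops
cycle 15: I2 finished on M0
cycle 16: I2→R4 | I4 finished on A1
cycle 17: I4→R1
cycle 18: issue I5 (A1)
cycle 19: I5 read-ops
cycle 21: I5 finished on A1
cycle 22: I5→R0
cycle 23: issue I6 (A1)
cycle 24: I6 read-ops | issue I7 (M1)
cycle 25: I7 read-ops | issue I8 (A0)
cycle 26: I6 finished on A1 | I8 read-ops
cycle 27: I6→R0 | I8 finished on A0
cycle 28: I8→R1
cycle 30: I7 finished on M1
cycle 31: I7→R2

cycle = 24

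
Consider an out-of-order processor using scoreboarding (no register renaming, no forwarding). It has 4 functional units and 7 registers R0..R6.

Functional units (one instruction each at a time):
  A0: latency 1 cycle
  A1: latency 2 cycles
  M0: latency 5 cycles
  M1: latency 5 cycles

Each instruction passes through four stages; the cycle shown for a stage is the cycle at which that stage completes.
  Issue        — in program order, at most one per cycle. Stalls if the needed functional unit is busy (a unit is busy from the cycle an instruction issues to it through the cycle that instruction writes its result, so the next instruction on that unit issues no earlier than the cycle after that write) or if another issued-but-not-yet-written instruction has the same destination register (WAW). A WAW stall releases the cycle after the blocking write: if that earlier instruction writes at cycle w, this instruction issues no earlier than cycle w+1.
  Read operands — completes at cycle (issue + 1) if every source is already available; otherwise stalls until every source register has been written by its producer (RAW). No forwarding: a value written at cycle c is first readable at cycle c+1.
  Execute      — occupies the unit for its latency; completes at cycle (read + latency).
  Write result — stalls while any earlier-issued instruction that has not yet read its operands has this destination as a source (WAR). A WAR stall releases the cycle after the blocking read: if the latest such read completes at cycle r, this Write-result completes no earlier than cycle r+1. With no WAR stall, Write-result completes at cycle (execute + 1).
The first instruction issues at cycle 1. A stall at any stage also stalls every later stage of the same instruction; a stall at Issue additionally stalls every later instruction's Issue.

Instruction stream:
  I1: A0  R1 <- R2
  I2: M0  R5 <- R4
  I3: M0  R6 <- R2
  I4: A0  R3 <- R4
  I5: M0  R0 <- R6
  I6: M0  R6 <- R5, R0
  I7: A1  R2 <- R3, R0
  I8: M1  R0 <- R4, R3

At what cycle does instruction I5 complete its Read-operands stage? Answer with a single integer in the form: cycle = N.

cycle = 19

[1] issue I1 (A0)
[2] I1 read-ops, issue I2 (M0)
[3] I1 finished on A0, I2 read-ops
[4] I1→R1
[8] I2 finished on M0
[9] I2→R5
[10] issue I3 (M0)
[11] I3 read-ops, issue I4 (A0)
[12] I4 read-ops
[13] I4 finished on A0
[14] I4→R3
[16] I3 finished on M0
[17] I3→R6
[18] issue I5 (M0)
[19] I5 read-ops
[24] I5 finished on M0
[25] I5→R0
[26] issue I6 (M0)
[27] I6 read-ops, issue I7 (A1)
[28] I7 read-ops, issue I8 (M1)
[29] I8 read-ops
[30] I7 finished on A1
[31] I7→R2
[32] I6 finished on M0
[33] I6→R6
[34] I8 finished on M1
[35] I8→R0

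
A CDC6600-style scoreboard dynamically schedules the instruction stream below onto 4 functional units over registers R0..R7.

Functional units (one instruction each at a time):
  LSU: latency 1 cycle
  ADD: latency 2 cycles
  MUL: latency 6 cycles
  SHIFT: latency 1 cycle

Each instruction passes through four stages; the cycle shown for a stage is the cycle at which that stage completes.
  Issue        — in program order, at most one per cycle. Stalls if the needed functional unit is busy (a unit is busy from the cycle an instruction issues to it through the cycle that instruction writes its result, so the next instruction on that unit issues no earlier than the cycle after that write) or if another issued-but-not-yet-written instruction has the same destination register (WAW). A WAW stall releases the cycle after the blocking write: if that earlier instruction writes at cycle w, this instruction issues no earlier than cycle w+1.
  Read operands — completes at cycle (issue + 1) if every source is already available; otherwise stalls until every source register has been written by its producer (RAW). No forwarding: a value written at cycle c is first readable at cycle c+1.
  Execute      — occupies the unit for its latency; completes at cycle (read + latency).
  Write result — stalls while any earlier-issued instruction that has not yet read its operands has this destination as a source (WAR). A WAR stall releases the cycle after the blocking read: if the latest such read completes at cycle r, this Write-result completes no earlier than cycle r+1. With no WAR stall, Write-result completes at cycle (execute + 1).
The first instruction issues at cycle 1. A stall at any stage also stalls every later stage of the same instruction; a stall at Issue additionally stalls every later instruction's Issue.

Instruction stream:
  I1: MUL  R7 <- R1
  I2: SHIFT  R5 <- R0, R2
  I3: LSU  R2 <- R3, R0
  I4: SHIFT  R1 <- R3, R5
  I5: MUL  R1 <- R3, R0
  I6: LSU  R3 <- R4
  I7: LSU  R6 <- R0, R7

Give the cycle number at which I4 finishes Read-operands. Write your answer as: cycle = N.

cycle = 7

I1  is:1  ro:2  ex:8  wr:9
I2  is:2  ro:3  ex:4  wr:5
I3  is:3  ro:4  ex:5  wr:6
I4  is:6  ro:7  ex:8  wr:9  — struct: SHIFT busy until I2 writes@5
I5  is:10  ro:11  ex:17  wr:18  — WAW R1: wait I4 write@9
I6  is:11  ro:12  ex:13  wr:14
I7  is:15  ro:16  ex:17  wr:18  — struct: LSU busy until I6 writes@14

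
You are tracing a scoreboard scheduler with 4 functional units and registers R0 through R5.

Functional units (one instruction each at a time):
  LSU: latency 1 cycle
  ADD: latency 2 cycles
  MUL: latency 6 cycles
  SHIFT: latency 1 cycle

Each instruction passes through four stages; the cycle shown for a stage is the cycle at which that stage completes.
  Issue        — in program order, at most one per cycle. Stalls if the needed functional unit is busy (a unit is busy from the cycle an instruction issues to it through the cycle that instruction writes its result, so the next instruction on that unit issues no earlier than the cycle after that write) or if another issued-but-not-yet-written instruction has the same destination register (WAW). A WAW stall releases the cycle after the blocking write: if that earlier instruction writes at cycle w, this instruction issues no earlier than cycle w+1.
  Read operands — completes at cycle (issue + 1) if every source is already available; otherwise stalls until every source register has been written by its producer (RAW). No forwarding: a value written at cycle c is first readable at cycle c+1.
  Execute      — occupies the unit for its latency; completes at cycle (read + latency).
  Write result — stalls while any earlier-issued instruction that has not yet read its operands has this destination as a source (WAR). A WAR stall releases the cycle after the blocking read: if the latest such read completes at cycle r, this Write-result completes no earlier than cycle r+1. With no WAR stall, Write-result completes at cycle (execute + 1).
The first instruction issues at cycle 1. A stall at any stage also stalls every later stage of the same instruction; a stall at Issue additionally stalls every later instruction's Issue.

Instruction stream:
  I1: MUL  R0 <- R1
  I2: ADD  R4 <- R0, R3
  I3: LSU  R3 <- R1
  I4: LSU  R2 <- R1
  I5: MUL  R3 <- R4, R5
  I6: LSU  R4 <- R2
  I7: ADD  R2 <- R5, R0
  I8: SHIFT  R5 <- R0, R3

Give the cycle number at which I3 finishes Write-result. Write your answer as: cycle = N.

c1: issue I1 (MUL)
c2: I1 read-ops · issue I2 (ADD)
c3: issue I3 (LSU)
c4: I3 read-ops
c5: I3 finished on LSU
c8: I1 finished on MUL
c9: I1→R0
c10: I2 read-ops
c11: I3→R3
c12: I2 finished on ADD · issue I4 (LSU)
c13: I2→R4 · I4 read-ops · issue I5 (MUL)
c14: I4 finished on LSU · I5 read-ops
c15: I4→R2
c16: issue I6 (LSU)
c17: I6 read-ops · issue I7 (ADD)
c18: I6 finished on LSU · I7 read-ops · issue I8 (SHIFT)
c19: I6→R4
c20: I5 finished on MUL · I7 finished on ADD
c21: I5→R3 · I7→R2
c22: I8 read-ops
c23: I8 finished on SHIFT
c24: I8→R5

cycle = 11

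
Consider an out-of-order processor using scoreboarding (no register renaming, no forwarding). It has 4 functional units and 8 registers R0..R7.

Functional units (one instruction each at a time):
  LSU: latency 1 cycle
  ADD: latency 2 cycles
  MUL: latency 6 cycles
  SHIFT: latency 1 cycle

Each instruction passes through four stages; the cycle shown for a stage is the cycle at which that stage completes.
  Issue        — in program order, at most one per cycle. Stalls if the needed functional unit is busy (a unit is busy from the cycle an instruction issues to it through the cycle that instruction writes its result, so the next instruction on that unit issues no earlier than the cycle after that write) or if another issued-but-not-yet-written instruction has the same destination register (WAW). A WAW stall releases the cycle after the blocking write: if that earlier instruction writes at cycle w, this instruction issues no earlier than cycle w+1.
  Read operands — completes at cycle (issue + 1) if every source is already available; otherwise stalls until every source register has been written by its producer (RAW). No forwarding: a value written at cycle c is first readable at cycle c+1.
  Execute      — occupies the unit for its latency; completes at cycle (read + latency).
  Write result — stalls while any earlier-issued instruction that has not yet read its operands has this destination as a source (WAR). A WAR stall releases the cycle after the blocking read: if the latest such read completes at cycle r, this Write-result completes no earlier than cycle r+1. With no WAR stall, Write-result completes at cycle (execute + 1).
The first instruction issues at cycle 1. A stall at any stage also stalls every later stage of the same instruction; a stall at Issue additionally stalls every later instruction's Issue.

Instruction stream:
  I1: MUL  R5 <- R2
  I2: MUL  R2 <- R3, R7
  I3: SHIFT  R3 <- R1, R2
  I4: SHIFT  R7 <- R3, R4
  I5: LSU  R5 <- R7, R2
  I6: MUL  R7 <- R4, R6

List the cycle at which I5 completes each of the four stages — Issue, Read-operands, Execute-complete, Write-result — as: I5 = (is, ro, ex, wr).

c1: I1 dispatched to MUL
c2: I1 operands ready
c8: I1 complete
c9: R5←I1
c10: I2 dispatched to MUL
c11: I2 operands ready · I3 dispatched to SHIFT
c17: I2 complete
c18: R2←I2
c19: I3 operands ready
c20: I3 complete
c21: R3←I3
c22: I4 dispatched to SHIFT
c23: I4 operands ready · I5 dispatched to LSU
c24: I4 complete
c25: R7←I4
c26: I5 operands ready · I6 dispatched to MUL
c27: I5 complete · I6 operands ready
c28: R5←I5
c33: I6 complete
c34: R7←I6

I5 = (23, 26, 27, 28)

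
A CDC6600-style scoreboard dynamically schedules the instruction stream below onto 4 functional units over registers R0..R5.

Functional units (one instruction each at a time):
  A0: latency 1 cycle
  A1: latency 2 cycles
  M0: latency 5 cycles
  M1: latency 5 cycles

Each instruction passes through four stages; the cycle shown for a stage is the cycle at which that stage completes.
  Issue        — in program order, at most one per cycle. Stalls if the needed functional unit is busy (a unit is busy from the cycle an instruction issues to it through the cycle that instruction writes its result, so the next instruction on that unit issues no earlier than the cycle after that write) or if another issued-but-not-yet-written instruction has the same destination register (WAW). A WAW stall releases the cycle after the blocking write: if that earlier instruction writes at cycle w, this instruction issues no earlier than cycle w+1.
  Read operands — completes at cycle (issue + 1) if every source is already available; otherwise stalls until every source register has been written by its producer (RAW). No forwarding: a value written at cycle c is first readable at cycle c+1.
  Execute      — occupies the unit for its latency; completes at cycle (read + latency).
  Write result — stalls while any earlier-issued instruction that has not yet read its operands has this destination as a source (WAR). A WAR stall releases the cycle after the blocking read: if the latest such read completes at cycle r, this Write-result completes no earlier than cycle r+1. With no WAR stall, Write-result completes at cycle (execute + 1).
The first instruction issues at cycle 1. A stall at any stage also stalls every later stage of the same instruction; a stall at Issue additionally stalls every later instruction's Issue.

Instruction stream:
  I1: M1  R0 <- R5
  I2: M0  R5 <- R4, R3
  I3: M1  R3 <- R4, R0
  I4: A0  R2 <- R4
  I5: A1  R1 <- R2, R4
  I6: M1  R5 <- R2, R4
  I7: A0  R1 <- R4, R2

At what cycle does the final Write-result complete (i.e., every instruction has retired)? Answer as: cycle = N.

[I1] 1/2/7/8
[I2] 2/3/8/9
[I3] 9/10/15/16  (struct: M1 busy until I1 writes@8)
[I4] 10/11/12/13
[I5] 11/14/16/17  (RAW R2: wait I4 write@13)
[I6] 17/18/23/24  (struct: M1 busy until I3 writes@16)
[I7] 18/19/20/21

cycle = 24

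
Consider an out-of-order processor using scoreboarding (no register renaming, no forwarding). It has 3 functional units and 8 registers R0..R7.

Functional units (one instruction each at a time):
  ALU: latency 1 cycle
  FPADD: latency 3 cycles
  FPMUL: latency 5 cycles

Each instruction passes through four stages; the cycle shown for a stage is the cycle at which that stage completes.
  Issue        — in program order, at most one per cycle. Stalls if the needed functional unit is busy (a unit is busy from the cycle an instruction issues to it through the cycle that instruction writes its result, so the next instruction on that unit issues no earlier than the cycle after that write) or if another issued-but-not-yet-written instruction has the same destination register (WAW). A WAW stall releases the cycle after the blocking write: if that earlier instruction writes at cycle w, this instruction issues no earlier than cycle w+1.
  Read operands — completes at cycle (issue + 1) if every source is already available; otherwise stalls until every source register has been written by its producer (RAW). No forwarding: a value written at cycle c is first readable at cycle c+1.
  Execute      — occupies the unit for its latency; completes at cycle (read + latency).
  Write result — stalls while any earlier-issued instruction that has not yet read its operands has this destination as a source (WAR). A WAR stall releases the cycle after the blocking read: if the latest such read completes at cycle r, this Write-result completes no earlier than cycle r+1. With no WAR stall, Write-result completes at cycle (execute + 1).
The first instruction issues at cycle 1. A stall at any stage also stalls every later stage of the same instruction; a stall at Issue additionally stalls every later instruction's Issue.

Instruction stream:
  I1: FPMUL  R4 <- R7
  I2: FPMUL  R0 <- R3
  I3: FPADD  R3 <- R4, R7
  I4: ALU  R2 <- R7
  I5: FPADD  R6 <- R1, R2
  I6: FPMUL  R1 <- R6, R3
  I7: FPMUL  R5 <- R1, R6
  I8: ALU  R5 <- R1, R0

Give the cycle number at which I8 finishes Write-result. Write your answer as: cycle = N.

cycle = 40

  I1 | 1 | 2 | 7 | 8
  I2 | 9 | 10 | 15 | 16   struct: FPMUL busy until I1 writes@8
  I3 | 10 | 11 | 14 | 15
  I4 | 11 | 12 | 13 | 14
  I5 | 16 | 17 | 20 | 21   struct: FPADD busy until I3 writes@15
  I6 | 17 | 22 | 27 | 28   RAW R6: wait I5 write@21
  I7 | 29 | 30 | 35 | 36   struct: FPMUL busy until I6 writes@28
  I8 | 37 | 38 | 39 | 40   WAW R5: wait I7 write@36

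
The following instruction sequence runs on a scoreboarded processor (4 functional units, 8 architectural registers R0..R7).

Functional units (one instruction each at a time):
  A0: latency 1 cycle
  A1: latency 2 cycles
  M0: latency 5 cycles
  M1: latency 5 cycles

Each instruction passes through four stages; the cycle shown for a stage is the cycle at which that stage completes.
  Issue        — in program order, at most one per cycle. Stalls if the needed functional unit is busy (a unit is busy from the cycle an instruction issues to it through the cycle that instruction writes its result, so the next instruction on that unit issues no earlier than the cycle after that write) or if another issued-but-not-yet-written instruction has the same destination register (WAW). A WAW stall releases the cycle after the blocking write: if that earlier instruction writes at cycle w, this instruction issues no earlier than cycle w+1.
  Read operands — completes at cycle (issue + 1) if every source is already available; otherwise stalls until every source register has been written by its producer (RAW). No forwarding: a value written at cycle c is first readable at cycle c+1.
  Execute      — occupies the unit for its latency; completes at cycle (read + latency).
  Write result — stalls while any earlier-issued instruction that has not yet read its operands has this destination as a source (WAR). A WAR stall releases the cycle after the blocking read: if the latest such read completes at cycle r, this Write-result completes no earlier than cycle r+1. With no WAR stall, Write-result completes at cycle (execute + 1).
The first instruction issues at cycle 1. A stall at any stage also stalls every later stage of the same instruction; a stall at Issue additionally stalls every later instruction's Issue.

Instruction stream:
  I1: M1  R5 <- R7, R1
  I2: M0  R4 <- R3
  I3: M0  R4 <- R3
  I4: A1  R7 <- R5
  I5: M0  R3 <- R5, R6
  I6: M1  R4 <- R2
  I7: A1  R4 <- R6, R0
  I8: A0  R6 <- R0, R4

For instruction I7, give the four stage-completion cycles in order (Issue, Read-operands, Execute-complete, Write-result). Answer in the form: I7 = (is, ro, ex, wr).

I1  is:1  ro:2  ex:7  wr:8
I2  is:2  ro:3  ex:8  wr:9
I3  is:10  ro:11  ex:16  wr:17  — struct: M0 busy until I2 writes@9
I4  is:11  ro:12  ex:14  wr:15
I5  is:18  ro:19  ex:24  wr:25  — struct: M0 busy until I3 writes@17
I6  is:19  ro:20  ex:25  wr:26
I7  is:27  ro:28  ex:30  wr:31  — WAW R4: wait I6 write@26
I8  is:28  ro:32  ex:33  wr:34  — RAW R4: wait I7 write@31

I7 = (27, 28, 30, 31)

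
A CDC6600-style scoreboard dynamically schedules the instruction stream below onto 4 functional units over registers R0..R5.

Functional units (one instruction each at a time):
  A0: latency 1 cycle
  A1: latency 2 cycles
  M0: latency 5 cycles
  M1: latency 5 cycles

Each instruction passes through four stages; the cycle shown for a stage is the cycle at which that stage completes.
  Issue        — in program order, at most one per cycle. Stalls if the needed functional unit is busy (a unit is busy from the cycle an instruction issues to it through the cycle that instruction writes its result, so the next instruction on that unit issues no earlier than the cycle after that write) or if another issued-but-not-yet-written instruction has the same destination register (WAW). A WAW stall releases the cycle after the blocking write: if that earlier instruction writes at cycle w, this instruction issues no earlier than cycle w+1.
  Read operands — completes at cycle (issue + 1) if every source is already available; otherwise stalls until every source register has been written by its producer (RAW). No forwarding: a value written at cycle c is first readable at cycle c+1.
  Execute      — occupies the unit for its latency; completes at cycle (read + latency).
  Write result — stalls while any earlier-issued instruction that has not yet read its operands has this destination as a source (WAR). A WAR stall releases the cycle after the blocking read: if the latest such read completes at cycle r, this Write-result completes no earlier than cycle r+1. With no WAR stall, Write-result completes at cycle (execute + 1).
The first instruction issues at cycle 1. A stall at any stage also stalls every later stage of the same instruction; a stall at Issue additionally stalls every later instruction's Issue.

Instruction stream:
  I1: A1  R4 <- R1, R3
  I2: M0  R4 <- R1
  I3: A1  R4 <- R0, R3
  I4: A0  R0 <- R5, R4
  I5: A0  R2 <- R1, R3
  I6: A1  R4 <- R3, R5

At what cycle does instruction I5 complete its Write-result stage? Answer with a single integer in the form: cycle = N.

cycle 1: issue I1 (A1)
cycle 2: I1 read-ops
cycle 4: I1 finished on A1
cycle 5: I1→R4
cycle 6: issue I2 (M0)
cycle 7: I2 read-ops
cycle 12: I2 finished on M0
cycle 13: I2→R4
cycle 14: issue I3 (A1)
cycle 15: I3 read-ops; issue I4 (A0)
cycle 17: I3 finished on A1
cycle 18: I3→R4
cycle 19: I4 read-ops
cycle 20: I4 finished on A0
cycle 21: I4→R0
cycle 22: issue I5 (A0)
cycle 23: I5 read-ops; issue I6 (A1)
cycle 24: I5 finished on A0; I6 read-ops
cycle 25: I5→R2
cycle 26: I6 finished on A1
cycle 27: I6→R4

cycle = 25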